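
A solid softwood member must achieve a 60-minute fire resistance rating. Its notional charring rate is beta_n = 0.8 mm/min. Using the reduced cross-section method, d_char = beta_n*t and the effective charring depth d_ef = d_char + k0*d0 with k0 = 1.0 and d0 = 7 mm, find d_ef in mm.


d_char = 0.8 * 60 = 48 mm
d_ef = 48 + 1.0*7 = 55 mm

55 mm


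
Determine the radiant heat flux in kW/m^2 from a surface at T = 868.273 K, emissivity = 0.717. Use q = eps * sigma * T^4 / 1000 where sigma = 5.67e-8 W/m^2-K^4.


T^4 = 5.6836e+11
q = 0.717 * 5.67e-8 * 5.6836e+11 / 1000 = 23.106 kW/m^2

23.106 kW/m^2


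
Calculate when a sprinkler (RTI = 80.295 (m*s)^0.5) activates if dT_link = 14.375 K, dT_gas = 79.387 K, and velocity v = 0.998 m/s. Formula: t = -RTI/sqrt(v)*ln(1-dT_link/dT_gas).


dT_link/dT_gas = 0.18107
ln(1 - 0.18107) = -0.19976
t = -80.295 / sqrt(0.998) * -0.19976 = 16.056 s

16.056 s


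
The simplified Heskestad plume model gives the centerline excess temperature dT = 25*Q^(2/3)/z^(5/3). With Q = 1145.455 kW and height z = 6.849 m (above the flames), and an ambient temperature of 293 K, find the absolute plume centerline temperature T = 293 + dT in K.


Q^(2/3) = 109.48
z^(5/3) = 24.701
dT = 25 * 109.48 / 24.701 = 110.80 K
T = 293 + 110.80 = 403.80 K

403.80 K


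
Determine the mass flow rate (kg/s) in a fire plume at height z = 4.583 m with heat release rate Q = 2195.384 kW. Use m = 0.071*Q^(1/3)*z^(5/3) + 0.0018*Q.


Q^(1/3) = 12.997
z^(5/3) = 12.645
First term = 0.071 * 12.997 * 12.645 = 11.668
Second term = 0.0018 * 2195.384 = 3.9517
m = 15.620 kg/s

15.620 kg/s


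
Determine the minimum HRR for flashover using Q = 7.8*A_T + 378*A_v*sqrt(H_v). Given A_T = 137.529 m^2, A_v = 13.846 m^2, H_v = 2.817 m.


7.8*A_T = 1072.7
sqrt(H_v) = 1.6784
378*A_v*sqrt(H_v) = 8784.3
Q = 1072.7 + 8784.3 = 9857.1 kW

9857.1 kW


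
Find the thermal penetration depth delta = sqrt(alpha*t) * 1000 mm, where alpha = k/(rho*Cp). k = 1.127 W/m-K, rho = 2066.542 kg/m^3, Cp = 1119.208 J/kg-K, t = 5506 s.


alpha = 1.127 / (2066.542 * 1119.208) = 4.8727e-07 m^2/s
alpha * t = 0.0026829
delta = sqrt(0.0026829) * 1000 = 51.797 mm

51.797 mm


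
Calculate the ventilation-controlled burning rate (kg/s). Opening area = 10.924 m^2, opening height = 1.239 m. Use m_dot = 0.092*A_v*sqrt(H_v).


sqrt(H_v) = 1.1131
m_dot = 0.092 * 10.924 * 1.1131 = 1.1187 kg/s

1.1187 kg/s


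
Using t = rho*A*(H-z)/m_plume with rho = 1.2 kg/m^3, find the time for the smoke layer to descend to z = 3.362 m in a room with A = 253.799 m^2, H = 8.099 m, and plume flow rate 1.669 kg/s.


H - z = 4.737 m
t = 1.2 * 253.799 * 4.737 / 1.669 = 864.41 s

864.41 s


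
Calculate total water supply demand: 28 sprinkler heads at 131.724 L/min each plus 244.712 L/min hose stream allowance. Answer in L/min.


Sprinkler demand = 28 * 131.724 = 3688.272 L/min
Total = 3688.272 + 244.712 = 3932.984 L/min

3932.984 L/min


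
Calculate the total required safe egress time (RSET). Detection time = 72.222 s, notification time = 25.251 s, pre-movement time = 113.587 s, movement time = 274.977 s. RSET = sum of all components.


Total = 72.222 + 25.251 + 113.587 + 274.977 = 486.037 s

486.037 s


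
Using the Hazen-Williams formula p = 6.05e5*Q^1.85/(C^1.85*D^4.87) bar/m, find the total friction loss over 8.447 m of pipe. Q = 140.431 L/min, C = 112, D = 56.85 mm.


Q^1.85 = 9393.0
C^1.85 = 6180.9
D^4.87 = 3.5119e+08
p/m = 0.0026180 bar/m
p_total = 0.0026180 * 8.447 = 0.022114 bar

0.022114 bar


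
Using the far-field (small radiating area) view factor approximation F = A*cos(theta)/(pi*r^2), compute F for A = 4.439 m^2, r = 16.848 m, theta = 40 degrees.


cos(40 deg) = 0.76604
pi*r^2 = 891.76
F = 4.439 * 0.76604 / 891.76 = 0.0038132

0.0038132


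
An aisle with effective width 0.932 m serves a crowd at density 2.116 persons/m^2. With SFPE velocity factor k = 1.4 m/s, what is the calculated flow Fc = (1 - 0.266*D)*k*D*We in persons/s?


1 - 0.266*D = 1 - 0.266*2.116 = 0.43714
Fs = 0.43714 * 1.4 * 2.116 = 1.2950 persons/(s*m)
Fc = 1.2950 * 0.932 = 1.2069 persons/s

1.2069 persons/s


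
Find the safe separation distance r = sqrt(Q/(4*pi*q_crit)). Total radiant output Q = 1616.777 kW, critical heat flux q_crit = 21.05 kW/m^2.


4*pi*q_crit = 264.52
Q/(4*pi*q_crit) = 6.1121
r = sqrt(6.1121) = 2.4723 m

2.4723 m


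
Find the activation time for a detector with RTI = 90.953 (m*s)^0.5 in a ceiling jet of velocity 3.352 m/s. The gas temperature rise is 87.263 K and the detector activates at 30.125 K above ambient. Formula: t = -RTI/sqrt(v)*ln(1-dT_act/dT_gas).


dT_act/dT_gas = 0.34522
ln(1 - 0.34522) = -0.42346
t = -90.953 / sqrt(3.352) * -0.42346 = 21.037 s

21.037 s


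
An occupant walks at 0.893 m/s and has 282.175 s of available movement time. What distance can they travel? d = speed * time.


d = 0.893 * 282.175 = 251.98 m

251.98 m


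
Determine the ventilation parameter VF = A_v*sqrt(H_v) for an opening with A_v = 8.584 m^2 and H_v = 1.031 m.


sqrt(H_v) = 1.0154
VF = 8.584 * 1.0154 = 8.7160 m^(5/2)

8.7160 m^(5/2)


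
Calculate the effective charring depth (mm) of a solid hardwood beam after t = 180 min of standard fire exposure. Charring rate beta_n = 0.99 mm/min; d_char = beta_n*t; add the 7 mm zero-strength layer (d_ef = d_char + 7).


d_char = 0.99 * 180 = 178.2 mm
d_ef = 178.2 + 1.0*7 = 185.2 mm

185.2 mm


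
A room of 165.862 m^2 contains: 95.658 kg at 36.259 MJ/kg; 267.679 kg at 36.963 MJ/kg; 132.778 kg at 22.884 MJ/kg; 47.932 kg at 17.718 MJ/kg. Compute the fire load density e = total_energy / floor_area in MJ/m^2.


Total energy = 95.658*36.259 + 267.679*36.963 + 132.778*22.884 + 47.932*17.718
= 3468.463 + 9894.219 + 3038.492 + 849.2592
= 17250.43 MJ
e = 17250.43 / 165.862 = 104.00 MJ/m^2

104.00 MJ/m^2


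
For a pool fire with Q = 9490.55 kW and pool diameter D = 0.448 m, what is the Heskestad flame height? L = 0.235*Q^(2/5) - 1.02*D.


Q^(2/5) = 38.987
0.235 * Q^(2/5) = 9.1619
1.02 * D = 0.45696
L = 8.7049 m

8.7049 m


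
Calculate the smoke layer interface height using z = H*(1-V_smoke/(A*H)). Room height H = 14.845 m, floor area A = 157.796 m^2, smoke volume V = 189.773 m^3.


V/(A*H) = 0.081014
1 - 0.081014 = 0.91899
z = 14.845 * 0.91899 = 13.642 m

13.642 m


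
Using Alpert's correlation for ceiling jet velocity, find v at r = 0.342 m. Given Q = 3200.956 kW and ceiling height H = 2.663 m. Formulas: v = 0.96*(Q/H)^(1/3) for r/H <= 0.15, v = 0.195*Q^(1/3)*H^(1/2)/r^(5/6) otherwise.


r/H = 0.342 / 2.663 = 0.12843
r/H <= 0.15, so v = 0.96*(Q/H)^(1/3)
Q/H = 1202.0
(Q/H)^(1/3) = 10.633
v = 0.96 * 10.633 = 10.207 m/s

10.207 m/s


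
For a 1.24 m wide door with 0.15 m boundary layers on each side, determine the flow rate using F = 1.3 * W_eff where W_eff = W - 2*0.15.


W_eff = 1.24 - 0.30 = 0.94 m
F = 1.3 * 0.94 = 1.222 persons/s

1.222 persons/s


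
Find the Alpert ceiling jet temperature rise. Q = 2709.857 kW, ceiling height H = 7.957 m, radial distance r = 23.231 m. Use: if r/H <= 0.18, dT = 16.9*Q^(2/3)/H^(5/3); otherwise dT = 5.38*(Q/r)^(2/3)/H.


r/H = 23.231 / 7.957 = 2.9196
r/H > 0.18, so dT = 5.38*(Q/r)^(2/3)/H
Q/r = 116.65
(Q/r)^(2/3) = 23.874
dT = 5.38 * 23.874 / 7.957 = 16.142 K

16.142 K


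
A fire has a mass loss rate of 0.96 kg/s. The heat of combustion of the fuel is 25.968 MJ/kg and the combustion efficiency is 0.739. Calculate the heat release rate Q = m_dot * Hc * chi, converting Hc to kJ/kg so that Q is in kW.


Hc = 25.968 MJ/kg = 25.968 * 1000 kJ/kg = 25968 kJ/kg
Q = 0.96 kg/s * 25968 kJ/kg * 0.739 = 18423 kW

18423 kW


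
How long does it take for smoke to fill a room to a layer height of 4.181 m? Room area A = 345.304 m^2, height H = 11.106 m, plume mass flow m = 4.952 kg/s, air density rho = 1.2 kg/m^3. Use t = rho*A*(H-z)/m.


H - z = 6.925 m
t = 1.2 * 345.304 * 6.925 / 4.952 = 579.46 s

579.46 s


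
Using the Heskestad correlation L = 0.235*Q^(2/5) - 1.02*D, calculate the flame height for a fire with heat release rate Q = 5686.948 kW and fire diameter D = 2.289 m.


Q^(2/5) = 31.765
0.235 * Q^(2/5) = 7.4648
1.02 * D = 2.3348
L = 5.1300 m

5.1300 m


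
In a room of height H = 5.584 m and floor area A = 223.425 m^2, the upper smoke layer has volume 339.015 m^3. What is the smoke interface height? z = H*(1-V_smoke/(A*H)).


V/(A*H) = 0.27173
1 - 0.27173 = 0.72827
z = 5.584 * 0.72827 = 4.0666 m

4.0666 m


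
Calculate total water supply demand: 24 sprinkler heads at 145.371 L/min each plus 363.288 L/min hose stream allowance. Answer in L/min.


Sprinkler demand = 24 * 145.371 = 3488.904 L/min
Total = 3488.904 + 363.288 = 3852.192 L/min

3852.192 L/min


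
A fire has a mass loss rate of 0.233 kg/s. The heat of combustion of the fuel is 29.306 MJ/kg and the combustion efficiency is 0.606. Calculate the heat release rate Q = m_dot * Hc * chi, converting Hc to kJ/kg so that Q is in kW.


Hc = 29.306 MJ/kg = 29.306 * 1000 kJ/kg = 29306 kJ/kg
Q = 0.233 kg/s * 29306 kJ/kg * 0.606 = 4137.9 kW

4137.9 kW


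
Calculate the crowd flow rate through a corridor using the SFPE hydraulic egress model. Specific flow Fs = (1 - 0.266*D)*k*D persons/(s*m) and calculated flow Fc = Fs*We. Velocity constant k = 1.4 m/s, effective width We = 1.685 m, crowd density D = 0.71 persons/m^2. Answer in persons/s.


1 - 0.266*D = 1 - 0.266*0.71 = 0.81114
Fs = 0.81114 * 1.4 * 0.71 = 0.80627 persons/(s*m)
Fc = 0.80627 * 1.685 = 1.3586 persons/s

1.3586 persons/s


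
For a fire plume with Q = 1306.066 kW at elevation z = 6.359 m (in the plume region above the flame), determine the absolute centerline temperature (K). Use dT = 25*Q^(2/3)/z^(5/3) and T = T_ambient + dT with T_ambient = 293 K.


Q^(2/3) = 119.48
z^(5/3) = 21.826
dT = 25 * 119.48 / 21.826 = 136.86 K
T = 293 + 136.86 = 429.86 K

429.86 K


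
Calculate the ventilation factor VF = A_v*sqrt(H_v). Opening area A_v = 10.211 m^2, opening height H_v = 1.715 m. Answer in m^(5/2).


sqrt(H_v) = 1.3096
VF = 10.211 * 1.3096 = 13.372 m^(5/2)

13.372 m^(5/2)


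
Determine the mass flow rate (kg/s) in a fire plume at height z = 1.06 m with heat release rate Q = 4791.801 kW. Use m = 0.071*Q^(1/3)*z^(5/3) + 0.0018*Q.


Q^(1/3) = 16.859
z^(5/3) = 1.1020
First term = 0.071 * 16.859 * 1.1020 = 1.3191
Second term = 0.0018 * 4791.801 = 8.6252
m = 9.9443 kg/s

9.9443 kg/s


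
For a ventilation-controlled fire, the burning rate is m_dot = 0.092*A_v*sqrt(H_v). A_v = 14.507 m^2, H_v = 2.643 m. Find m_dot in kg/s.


sqrt(H_v) = 1.6257
m_dot = 0.092 * 14.507 * 1.6257 = 2.1698 kg/s

2.1698 kg/s


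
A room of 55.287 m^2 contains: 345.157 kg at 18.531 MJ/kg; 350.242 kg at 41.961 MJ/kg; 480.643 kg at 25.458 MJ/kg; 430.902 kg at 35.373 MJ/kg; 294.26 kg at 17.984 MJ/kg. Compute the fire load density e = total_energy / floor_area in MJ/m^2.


Total energy = 345.157*18.531 + 350.242*41.961 + 480.643*25.458 + 430.902*35.373 + 294.26*17.984
= 6396.104 + 14696.50 + 12236.21 + 15242.30 + 5291.972
= 53863.09 MJ
e = 53863.09 / 55.287 = 974.25 MJ/m^2

974.25 MJ/m^2


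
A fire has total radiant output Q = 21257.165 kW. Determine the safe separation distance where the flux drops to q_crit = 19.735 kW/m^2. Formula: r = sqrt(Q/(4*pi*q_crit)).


4*pi*q_crit = 248.00
Q/(4*pi*q_crit) = 85.715
r = sqrt(85.715) = 9.2583 m

9.2583 m


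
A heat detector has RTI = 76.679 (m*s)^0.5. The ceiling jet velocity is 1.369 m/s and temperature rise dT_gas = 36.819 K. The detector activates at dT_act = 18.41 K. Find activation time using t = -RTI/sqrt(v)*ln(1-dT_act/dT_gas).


dT_act/dT_gas = 0.50001
ln(1 - 0.50001) = -0.69317
t = -76.679 / sqrt(1.369) * -0.69317 = 45.427 s

45.427 s


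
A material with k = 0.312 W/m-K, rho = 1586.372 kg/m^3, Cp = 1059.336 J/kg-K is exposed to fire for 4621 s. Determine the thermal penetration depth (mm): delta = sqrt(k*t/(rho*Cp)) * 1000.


alpha = 0.312 / (1586.372 * 1059.336) = 1.8566e-07 m^2/s
alpha * t = 0.00085793
delta = sqrt(0.00085793) * 1000 = 29.290 mm

29.290 mm


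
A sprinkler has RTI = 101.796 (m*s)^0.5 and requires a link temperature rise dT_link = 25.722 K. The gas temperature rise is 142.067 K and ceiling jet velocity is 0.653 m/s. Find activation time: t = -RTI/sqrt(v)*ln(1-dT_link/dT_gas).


dT_link/dT_gas = 0.18106
ln(1 - 0.18106) = -0.19974
t = -101.796 / sqrt(0.653) * -0.19974 = 25.162 s

25.162 s


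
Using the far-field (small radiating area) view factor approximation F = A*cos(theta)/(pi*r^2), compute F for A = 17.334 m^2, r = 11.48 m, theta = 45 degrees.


cos(45 deg) = 0.70711
pi*r^2 = 414.03
F = 17.334 * 0.70711 / 414.03 = 0.029604

0.029604


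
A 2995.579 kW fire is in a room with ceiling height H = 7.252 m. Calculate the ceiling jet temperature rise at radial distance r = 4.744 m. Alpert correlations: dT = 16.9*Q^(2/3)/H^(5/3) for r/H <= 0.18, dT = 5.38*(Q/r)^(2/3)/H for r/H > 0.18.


r/H = 4.744 / 7.252 = 0.65416
r/H > 0.18, so dT = 5.38*(Q/r)^(2/3)/H
Q/r = 631.45
(Q/r)^(2/3) = 73.602
dT = 5.38 * 73.602 / 7.252 = 54.603 K

54.603 K


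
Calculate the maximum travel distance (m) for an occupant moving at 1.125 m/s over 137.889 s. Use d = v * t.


d = 1.125 * 137.889 = 155.13 m

155.13 m


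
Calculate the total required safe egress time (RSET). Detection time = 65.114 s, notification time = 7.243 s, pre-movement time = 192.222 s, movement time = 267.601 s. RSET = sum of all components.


Total = 65.114 + 7.243 + 192.222 + 267.601 = 532.18 s

532.18 s


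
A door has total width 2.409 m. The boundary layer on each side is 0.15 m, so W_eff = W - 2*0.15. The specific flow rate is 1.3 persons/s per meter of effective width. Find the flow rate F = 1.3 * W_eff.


W_eff = 2.409 - 0.30 = 2.109 m
F = 1.3 * 2.109 = 2.7417 persons/s

2.7417 persons/s


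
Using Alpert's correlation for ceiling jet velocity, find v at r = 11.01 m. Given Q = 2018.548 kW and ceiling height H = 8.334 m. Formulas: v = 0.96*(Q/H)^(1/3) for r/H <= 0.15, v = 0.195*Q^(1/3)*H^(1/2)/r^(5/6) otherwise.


r/H = 11.01 / 8.334 = 1.3211
r/H > 0.15, so v = 0.195*Q^(1/3)*H^(1/2)/r^(5/6)
Q^(1/3) = 12.638
H^(1/2) = 2.8869
r^(5/6) = 7.3817
v = 0.195 * 12.638 * 2.8869 / 7.3817 = 0.96380 m/s

0.96380 m/s


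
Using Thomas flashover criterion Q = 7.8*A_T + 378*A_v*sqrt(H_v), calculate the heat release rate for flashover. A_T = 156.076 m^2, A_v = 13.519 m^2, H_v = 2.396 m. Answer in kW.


7.8*A_T = 1217.4
sqrt(H_v) = 1.5479
378*A_v*sqrt(H_v) = 7910.1
Q = 1217.4 + 7910.1 = 9127.5 kW

9127.5 kW


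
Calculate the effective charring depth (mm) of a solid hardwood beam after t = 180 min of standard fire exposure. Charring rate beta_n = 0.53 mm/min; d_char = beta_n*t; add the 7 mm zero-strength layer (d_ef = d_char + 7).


d_char = 0.53 * 180 = 95.4 mm
d_ef = 95.4 + 1.0*7 = 102.4 mm

102.4 mm


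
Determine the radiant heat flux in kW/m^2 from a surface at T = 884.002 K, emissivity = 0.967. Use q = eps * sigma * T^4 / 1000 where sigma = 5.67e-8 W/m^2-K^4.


T^4 = 6.1068e+11
q = 0.967 * 5.67e-8 * 6.1068e+11 / 1000 = 33.483 kW/m^2

33.483 kW/m^2


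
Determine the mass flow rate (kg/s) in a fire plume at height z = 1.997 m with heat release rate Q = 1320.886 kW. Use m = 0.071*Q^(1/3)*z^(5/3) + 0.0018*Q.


Q^(1/3) = 10.972
z^(5/3) = 3.1669
First term = 0.071 * 10.972 * 3.1669 = 2.4670
Second term = 0.0018 * 1320.886 = 2.3776
m = 4.8446 kg/s

4.8446 kg/s


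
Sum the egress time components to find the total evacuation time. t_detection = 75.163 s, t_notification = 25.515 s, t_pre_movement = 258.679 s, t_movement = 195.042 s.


Total = 75.163 + 25.515 + 258.679 + 195.042 = 554.399 s

554.399 s


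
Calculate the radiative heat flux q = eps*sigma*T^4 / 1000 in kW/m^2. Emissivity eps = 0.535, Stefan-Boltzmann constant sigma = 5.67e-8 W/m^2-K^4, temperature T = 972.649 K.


T^4 = 8.9500e+11
q = 0.535 * 5.67e-8 * 8.9500e+11 / 1000 = 27.149 kW/m^2

27.149 kW/m^2


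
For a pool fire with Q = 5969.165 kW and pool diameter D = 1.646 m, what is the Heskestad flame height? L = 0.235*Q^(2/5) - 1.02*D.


Q^(2/5) = 32.387
0.235 * Q^(2/5) = 7.6109
1.02 * D = 1.6789
L = 5.9319 m

5.9319 m


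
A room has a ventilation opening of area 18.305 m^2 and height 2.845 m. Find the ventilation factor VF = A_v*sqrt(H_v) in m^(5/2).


sqrt(H_v) = 1.6867
VF = 18.305 * 1.6867 = 30.875 m^(5/2)

30.875 m^(5/2)


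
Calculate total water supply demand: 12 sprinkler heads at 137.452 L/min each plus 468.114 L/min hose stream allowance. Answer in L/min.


Sprinkler demand = 12 * 137.452 = 1649.424 L/min
Total = 1649.424 + 468.114 = 2117.538 L/min

2117.538 L/min


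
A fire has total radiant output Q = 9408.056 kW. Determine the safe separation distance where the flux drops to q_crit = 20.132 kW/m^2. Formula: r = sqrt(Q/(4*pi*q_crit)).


4*pi*q_crit = 252.99
Q/(4*pi*q_crit) = 37.188
r = sqrt(37.188) = 6.0982 m

6.0982 m


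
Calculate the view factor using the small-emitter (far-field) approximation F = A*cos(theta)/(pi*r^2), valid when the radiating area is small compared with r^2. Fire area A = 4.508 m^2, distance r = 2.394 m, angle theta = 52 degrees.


cos(52 deg) = 0.61566
pi*r^2 = 18.005
F = 4.508 * 0.61566 / 18.005 = 0.15414

0.15414


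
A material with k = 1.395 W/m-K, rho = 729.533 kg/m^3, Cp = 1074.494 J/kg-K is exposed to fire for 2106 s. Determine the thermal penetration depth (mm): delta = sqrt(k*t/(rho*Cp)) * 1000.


alpha = 1.395 / (729.533 * 1074.494) = 1.7796e-06 m^2/s
alpha * t = 0.0037479
delta = sqrt(0.0037479) * 1000 = 61.220 mm

61.220 mm


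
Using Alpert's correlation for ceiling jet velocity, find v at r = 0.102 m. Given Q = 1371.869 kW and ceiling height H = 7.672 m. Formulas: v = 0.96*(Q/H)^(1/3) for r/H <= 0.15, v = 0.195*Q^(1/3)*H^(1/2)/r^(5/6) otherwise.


r/H = 0.102 / 7.672 = 0.013295
r/H <= 0.15, so v = 0.96*(Q/H)^(1/3)
Q/H = 178.82
(Q/H)^(1/3) = 5.6338
v = 0.96 * 5.6338 = 5.4084 m/s

5.4084 m/s


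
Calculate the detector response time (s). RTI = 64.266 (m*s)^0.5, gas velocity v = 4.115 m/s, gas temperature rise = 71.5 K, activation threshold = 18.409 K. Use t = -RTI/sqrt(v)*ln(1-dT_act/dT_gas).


dT_act/dT_gas = 0.25747
ln(1 - 0.25747) = -0.29769
t = -64.266 / sqrt(4.115) * -0.29769 = 9.4311 s

9.4311 s


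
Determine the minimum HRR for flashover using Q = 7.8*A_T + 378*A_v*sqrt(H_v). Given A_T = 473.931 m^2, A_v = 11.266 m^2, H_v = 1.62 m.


7.8*A_T = 3696.7
sqrt(H_v) = 1.2728
378*A_v*sqrt(H_v) = 5420.2
Q = 3696.7 + 5420.2 = 9116.9 kW

9116.9 kW


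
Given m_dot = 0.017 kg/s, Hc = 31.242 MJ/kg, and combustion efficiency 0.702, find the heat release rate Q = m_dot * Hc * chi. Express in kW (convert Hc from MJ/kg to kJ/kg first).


Hc = 31.242 MJ/kg = 31.242 * 1000 kJ/kg = 31242 kJ/kg
Q = 0.017 kg/s * 31242 kJ/kg * 0.702 = 372.84 kW

372.84 kW


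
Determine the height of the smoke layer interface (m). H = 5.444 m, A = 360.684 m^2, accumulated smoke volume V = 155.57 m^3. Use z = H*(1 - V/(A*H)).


V/(A*H) = 0.079228
1 - 0.079228 = 0.92077
z = 5.444 * 0.92077 = 5.0127 m

5.0127 m


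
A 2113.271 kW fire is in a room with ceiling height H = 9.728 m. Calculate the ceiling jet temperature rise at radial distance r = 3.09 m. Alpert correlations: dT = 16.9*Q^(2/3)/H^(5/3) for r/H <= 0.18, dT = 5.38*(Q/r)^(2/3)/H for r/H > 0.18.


r/H = 3.09 / 9.728 = 0.31764
r/H > 0.18, so dT = 5.38*(Q/r)^(2/3)/H
Q/r = 683.91
(Q/r)^(2/3) = 77.624
dT = 5.38 * 77.624 / 9.728 = 42.930 K

42.930 K


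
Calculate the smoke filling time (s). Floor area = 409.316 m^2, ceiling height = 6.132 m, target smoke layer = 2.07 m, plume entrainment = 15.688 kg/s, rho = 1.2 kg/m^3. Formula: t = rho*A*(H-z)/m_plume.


H - z = 4.062 m
t = 1.2 * 409.316 * 4.062 / 15.688 = 127.18 s

127.18 s


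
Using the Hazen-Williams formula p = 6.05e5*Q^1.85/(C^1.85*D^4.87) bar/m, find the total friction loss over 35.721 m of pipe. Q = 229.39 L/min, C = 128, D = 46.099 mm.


Q^1.85 = 23284
C^1.85 = 7913.0
D^4.87 = 1.2653e+08
p/m = 0.014070 bar/m
p_total = 0.014070 * 35.721 = 0.50260 bar

0.50260 bar


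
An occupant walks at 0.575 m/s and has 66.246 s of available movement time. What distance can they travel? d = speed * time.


d = 0.575 * 66.246 = 38.091 m

38.091 m


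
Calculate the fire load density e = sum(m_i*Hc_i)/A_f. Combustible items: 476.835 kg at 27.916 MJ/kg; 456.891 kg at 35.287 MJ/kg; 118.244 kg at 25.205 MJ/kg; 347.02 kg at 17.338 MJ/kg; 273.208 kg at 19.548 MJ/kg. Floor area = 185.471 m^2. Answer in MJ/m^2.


Total energy = 476.835*27.916 + 456.891*35.287 + 118.244*25.205 + 347.02*17.338 + 273.208*19.548
= 13311.33 + 16122.31 + 2980.340 + 6016.633 + 5340.670
= 43771.28 MJ
e = 43771.28 / 185.471 = 236.00 MJ/m^2

236.00 MJ/m^2


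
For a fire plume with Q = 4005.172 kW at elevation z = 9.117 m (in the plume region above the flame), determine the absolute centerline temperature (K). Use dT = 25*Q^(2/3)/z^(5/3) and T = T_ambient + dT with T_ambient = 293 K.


Q^(2/3) = 252.20
z^(5/3) = 39.788
dT = 25 * 252.20 / 39.788 = 158.47 K
T = 293 + 158.47 = 451.47 K

451.47 K


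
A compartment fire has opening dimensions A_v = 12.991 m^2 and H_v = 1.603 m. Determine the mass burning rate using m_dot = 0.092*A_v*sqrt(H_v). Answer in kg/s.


sqrt(H_v) = 1.2661
m_dot = 0.092 * 12.991 * 1.2661 = 1.5132 kg/s

1.5132 kg/s


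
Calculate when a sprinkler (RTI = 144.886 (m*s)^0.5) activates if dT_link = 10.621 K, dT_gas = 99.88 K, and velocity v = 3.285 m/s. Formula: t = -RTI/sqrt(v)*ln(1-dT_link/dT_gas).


dT_link/dT_gas = 0.10634
ln(1 - 0.10634) = -0.11243
t = -144.886 / sqrt(3.285) * -0.11243 = 8.9873 s

8.9873 s


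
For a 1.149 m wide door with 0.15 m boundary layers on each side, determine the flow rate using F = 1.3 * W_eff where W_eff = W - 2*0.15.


W_eff = 1.149 - 0.30 = 0.849 m
F = 1.3 * 0.849 = 1.1037 persons/s

1.1037 persons/s


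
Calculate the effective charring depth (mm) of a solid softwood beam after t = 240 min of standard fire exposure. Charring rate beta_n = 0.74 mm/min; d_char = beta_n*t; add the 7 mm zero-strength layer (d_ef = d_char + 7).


d_char = 0.74 * 240 = 177.6 mm
d_ef = 177.6 + 1.0*7 = 184.6 mm

184.6 mm


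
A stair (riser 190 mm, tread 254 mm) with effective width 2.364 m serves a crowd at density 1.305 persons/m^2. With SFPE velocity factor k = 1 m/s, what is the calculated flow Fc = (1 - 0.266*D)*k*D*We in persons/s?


1 - 0.266*D = 1 - 0.266*1.305 = 0.65287
Fs = 0.65287 * 1 * 1.305 = 0.85200 persons/(s*m)
Fc = 0.85200 * 2.364 = 2.0141 persons/s

2.0141 persons/s


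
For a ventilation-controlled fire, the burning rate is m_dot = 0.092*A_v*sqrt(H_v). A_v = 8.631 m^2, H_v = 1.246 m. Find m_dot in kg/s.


sqrt(H_v) = 1.1162
m_dot = 0.092 * 8.631 * 1.1162 = 0.88636 kg/s

0.88636 kg/s


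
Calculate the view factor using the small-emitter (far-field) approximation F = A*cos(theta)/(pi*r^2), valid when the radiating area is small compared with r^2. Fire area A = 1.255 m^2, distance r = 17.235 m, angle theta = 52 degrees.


cos(52 deg) = 0.61566
pi*r^2 = 933.20
F = 1.255 * 0.61566 / 933.20 = 0.00082797

0.00082797


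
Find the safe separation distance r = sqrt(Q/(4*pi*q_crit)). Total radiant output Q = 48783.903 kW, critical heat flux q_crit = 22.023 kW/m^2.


4*pi*q_crit = 276.75
Q/(4*pi*q_crit) = 176.27
r = sqrt(176.27) = 13.277 m

13.277 m


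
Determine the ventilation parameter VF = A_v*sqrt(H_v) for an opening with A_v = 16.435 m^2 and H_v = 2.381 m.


sqrt(H_v) = 1.5430
VF = 16.435 * 1.5430 = 25.360 m^(5/2)

25.360 m^(5/2)


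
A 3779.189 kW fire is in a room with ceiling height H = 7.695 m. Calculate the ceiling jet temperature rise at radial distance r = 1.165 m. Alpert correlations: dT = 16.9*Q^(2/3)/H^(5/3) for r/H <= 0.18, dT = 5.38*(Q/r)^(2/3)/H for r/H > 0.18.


r/H = 1.165 / 7.695 = 0.15140
r/H <= 0.18, so dT = 16.9*Q^(2/3)/H^(5/3)
Q^(2/3) = 242.62
H^(5/3) = 29.993
dT = 16.9 * 242.62 / 29.993 = 136.71 K

136.71 K


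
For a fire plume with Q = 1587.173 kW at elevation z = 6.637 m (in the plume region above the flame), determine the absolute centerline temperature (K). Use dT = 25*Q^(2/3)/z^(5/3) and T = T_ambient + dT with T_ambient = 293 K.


Q^(2/3) = 136.07
z^(5/3) = 23.440
dT = 25 * 136.07 / 23.440 = 145.12 K
T = 293 + 145.12 = 438.12 K

438.12 K


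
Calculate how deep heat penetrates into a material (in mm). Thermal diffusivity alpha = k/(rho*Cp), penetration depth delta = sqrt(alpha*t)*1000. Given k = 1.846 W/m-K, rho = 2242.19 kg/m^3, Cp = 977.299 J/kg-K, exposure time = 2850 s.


alpha = 1.846 / (2242.19 * 977.299) = 8.4243e-07 m^2/s
alpha * t = 0.0024009
delta = sqrt(0.0024009) * 1000 = 48.999 mm

48.999 mm


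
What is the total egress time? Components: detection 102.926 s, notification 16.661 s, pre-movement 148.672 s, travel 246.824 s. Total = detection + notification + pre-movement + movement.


Total = 102.926 + 16.661 + 148.672 + 246.824 = 515.083 s

515.083 s


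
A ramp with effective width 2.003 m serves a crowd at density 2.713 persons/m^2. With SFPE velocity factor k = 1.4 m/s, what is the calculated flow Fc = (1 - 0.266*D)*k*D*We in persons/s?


1 - 0.266*D = 1 - 0.266*2.713 = 0.27834
Fs = 0.27834 * 1.4 * 2.713 = 1.0572 persons/(s*m)
Fc = 1.0572 * 2.003 = 2.1176 persons/s

2.1176 persons/s


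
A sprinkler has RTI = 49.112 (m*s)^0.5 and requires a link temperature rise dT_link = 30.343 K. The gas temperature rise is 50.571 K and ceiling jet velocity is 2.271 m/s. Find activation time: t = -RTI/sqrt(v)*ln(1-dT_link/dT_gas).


dT_link/dT_gas = 0.60001
ln(1 - 0.60001) = -0.91631
t = -49.112 / sqrt(2.271) * -0.91631 = 29.862 s

29.862 s


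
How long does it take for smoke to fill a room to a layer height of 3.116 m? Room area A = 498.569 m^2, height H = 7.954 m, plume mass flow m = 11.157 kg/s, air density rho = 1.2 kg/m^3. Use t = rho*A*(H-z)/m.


H - z = 4.838 m
t = 1.2 * 498.569 * 4.838 / 11.157 = 259.43 s

259.43 s


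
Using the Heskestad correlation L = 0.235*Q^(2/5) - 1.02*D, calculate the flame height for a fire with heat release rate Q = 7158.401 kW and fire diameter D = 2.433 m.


Q^(2/5) = 34.828
0.235 * Q^(2/5) = 8.1845
1.02 * D = 2.4817
L = 5.7029 m

5.7029 m


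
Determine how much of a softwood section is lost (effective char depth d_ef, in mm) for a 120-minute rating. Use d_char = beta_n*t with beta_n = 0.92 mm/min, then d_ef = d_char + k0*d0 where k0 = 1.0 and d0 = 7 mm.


d_char = 0.92 * 120 = 110.4 mm
d_ef = 110.4 + 1.0*7 = 117.4 mm

117.4 mm


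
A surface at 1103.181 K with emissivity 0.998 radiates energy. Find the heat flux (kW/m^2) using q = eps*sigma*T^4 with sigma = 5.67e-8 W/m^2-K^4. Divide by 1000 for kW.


T^4 = 1.4811e+12
q = 0.998 * 5.67e-8 * 1.4811e+12 / 1000 = 83.811 kW/m^2

83.811 kW/m^2


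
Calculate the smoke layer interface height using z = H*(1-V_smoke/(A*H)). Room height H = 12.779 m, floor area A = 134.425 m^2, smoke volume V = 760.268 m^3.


V/(A*H) = 0.44258
1 - 0.44258 = 0.55742
z = 12.779 * 0.55742 = 7.1233 m

7.1233 m


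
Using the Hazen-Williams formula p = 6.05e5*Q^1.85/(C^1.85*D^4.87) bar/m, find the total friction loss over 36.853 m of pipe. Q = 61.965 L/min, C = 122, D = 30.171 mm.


Q^1.85 = 2067.6
C^1.85 = 7240.5
D^4.87 = 1.6055e+07
p/m = 0.010761 bar/m
p_total = 0.010761 * 36.853 = 0.39658 bar

0.39658 bar


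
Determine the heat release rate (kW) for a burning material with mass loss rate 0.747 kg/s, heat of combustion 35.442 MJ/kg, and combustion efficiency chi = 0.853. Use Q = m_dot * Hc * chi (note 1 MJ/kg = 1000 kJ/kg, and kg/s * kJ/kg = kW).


Hc = 35.442 MJ/kg = 35.442 * 1000 kJ/kg = 35442 kJ/kg
Q = 0.747 kg/s * 35442 kJ/kg * 0.853 = 22583 kW

22583 kW


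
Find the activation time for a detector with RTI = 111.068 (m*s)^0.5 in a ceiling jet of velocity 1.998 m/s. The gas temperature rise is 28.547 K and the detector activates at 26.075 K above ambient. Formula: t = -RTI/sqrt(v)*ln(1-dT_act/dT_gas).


dT_act/dT_gas = 0.91341
ln(1 - 0.91341) = -2.4465
t = -111.068 / sqrt(1.998) * -2.4465 = 192.24 s

192.24 s


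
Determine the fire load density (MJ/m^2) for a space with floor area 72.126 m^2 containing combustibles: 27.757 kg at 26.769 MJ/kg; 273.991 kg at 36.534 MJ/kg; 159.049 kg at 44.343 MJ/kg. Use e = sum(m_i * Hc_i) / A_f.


Total energy = 27.757*26.769 + 273.991*36.534 + 159.049*44.343
= 743.0271 + 10009.99 + 7052.710
= 17805.72 MJ
e = 17805.72 / 72.126 = 246.87 MJ/m^2

246.87 MJ/m^2


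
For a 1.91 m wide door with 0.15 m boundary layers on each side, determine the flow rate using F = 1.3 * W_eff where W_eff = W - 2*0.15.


W_eff = 1.91 - 0.30 = 1.61 m
F = 1.3 * 1.61 = 2.093 persons/s

2.093 persons/s


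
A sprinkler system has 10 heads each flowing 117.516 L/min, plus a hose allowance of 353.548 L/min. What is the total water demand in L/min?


Sprinkler demand = 10 * 117.516 = 1175.16 L/min
Total = 1175.16 + 353.548 = 1528.708 L/min

1528.708 L/min


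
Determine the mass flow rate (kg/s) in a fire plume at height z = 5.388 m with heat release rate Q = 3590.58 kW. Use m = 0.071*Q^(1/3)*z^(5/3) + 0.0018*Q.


Q^(1/3) = 15.313
z^(5/3) = 16.559
First term = 0.071 * 15.313 * 16.559 = 18.004
Second term = 0.0018 * 3590.58 = 6.4630
m = 24.467 kg/s

24.467 kg/s


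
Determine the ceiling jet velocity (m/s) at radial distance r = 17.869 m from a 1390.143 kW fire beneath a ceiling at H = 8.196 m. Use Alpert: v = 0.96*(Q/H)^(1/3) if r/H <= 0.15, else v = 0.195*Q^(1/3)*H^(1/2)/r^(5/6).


r/H = 17.869 / 8.196 = 2.1802
r/H > 0.15, so v = 0.195*Q^(1/3)*H^(1/2)/r^(5/6)
Q^(1/3) = 11.161
H^(1/2) = 2.8629
r^(5/6) = 11.051
v = 0.195 * 11.161 * 2.8629 / 11.051 = 0.56377 m/s

0.56377 m/s


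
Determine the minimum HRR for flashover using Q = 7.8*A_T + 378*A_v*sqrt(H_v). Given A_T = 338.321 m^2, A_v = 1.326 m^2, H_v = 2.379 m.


7.8*A_T = 2638.9
sqrt(H_v) = 1.5424
378*A_v*sqrt(H_v) = 773.09
Q = 2638.9 + 773.09 = 3412.0 kW

3412.0 kW


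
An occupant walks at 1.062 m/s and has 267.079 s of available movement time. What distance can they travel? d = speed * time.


d = 1.062 * 267.079 = 283.64 m

283.64 m


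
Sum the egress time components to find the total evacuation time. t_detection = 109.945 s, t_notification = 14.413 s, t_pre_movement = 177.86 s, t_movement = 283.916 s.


Total = 109.945 + 14.413 + 177.86 + 283.916 = 586.134 s

586.134 s


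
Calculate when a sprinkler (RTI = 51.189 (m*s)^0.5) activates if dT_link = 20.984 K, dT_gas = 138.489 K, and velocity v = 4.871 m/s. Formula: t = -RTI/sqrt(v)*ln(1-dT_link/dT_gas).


dT_link/dT_gas = 0.15152
ln(1 - 0.15152) = -0.16431
t = -51.189 / sqrt(4.871) * -0.16431 = 3.8109 s

3.8109 s


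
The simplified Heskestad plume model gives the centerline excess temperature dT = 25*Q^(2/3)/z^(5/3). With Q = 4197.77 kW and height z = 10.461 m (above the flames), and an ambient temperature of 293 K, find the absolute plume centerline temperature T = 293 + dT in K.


Q^(2/3) = 260.22
z^(5/3) = 50.037
dT = 25 * 260.22 / 50.037 = 130.02 K
T = 293 + 130.02 = 423.02 K

423.02 K


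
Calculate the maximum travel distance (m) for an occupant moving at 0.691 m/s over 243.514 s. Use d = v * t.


d = 0.691 * 243.514 = 168.27 m

168.27 m


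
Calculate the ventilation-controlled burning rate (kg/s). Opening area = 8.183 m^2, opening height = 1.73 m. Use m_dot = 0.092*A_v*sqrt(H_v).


sqrt(H_v) = 1.3153
m_dot = 0.092 * 8.183 * 1.3153 = 0.99020 kg/s

0.99020 kg/s


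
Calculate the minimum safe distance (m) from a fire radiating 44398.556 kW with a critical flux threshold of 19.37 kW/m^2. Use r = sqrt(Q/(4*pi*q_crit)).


4*pi*q_crit = 243.41
Q/(4*pi*q_crit) = 182.40
r = sqrt(182.40) = 13.506 m

13.506 m


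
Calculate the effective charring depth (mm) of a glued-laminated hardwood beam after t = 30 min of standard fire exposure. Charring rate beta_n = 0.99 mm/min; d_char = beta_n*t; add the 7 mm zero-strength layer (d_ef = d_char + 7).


d_char = 0.99 * 30 = 29.7 mm
d_ef = 29.7 + 1.0*7 = 36.7 mm

36.7 mm


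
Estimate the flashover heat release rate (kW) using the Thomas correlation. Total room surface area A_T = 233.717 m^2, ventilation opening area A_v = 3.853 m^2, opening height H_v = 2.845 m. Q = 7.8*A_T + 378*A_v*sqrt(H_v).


7.8*A_T = 1823.0
sqrt(H_v) = 1.6867
378*A_v*sqrt(H_v) = 2456.6
Q = 1823.0 + 2456.6 = 4279.6 kW

4279.6 kW


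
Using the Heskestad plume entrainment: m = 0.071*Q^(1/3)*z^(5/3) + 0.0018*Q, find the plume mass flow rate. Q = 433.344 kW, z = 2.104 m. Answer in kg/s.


Q^(1/3) = 7.5674
z^(5/3) = 3.4547
First term = 0.071 * 7.5674 * 3.4547 = 1.8561
Second term = 0.0018 * 433.344 = 0.78002
m = 2.6362 kg/s

2.6362 kg/s


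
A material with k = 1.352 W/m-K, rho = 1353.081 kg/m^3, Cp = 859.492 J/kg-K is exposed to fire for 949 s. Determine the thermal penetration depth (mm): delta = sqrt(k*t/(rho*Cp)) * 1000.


alpha = 1.352 / (1353.081 * 859.492) = 1.1625e-06 m^2/s
alpha * t = 0.0011033
delta = sqrt(0.0011033) * 1000 = 33.215 mm

33.215 mm


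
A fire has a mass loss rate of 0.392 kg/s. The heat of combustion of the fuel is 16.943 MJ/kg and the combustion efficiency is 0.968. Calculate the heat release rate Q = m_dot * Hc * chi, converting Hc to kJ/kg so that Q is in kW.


Hc = 16.943 MJ/kg = 16.943 * 1000 kJ/kg = 16943 kJ/kg
Q = 0.392 kg/s * 16943 kJ/kg * 0.968 = 6429.1 kW

6429.1 kW


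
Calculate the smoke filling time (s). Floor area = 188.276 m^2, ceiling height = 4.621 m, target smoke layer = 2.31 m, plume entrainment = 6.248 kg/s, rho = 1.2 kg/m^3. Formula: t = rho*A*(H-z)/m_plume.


H - z = 2.311 m
t = 1.2 * 188.276 * 2.311 / 6.248 = 83.567 s

83.567 s


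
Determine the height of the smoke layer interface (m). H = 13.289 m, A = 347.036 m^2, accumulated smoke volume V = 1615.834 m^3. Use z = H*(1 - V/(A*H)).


V/(A*H) = 0.35037
1 - 0.35037 = 0.64963
z = 13.289 * 0.64963 = 8.6329 m

8.6329 m


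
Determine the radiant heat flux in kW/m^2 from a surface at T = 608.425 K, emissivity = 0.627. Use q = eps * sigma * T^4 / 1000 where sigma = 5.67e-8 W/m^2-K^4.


T^4 = 1.3703e+11
q = 0.627 * 5.67e-8 * 1.3703e+11 / 1000 = 4.8717 kW/m^2

4.8717 kW/m^2


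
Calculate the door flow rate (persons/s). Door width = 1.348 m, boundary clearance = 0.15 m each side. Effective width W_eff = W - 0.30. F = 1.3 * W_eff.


W_eff = 1.348 - 0.30 = 1.048 m
F = 1.3 * 1.048 = 1.3624 persons/s

1.3624 persons/s


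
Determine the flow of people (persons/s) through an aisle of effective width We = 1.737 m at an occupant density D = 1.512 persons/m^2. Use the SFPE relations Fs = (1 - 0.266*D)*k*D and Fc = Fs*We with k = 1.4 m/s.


1 - 0.266*D = 1 - 0.266*1.512 = 0.59781
Fs = 0.59781 * 1.4 * 1.512 = 1.2654 persons/(s*m)
Fc = 1.2654 * 1.737 = 2.1981 persons/s

2.1981 persons/s


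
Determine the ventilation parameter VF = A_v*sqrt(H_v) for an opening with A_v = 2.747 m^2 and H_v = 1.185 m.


sqrt(H_v) = 1.0886
VF = 2.747 * 1.0886 = 2.9903 m^(5/2)

2.9903 m^(5/2)


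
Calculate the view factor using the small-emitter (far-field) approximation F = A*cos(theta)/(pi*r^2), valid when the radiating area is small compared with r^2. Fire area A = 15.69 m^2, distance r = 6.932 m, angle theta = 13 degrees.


cos(13 deg) = 0.97437
pi*r^2 = 150.96
F = 15.69 * 0.97437 / 150.96 = 0.10127

0.10127


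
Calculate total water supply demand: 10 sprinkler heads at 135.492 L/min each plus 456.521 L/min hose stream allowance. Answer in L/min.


Sprinkler demand = 10 * 135.492 = 1354.92 L/min
Total = 1354.92 + 456.521 = 1811.441 L/min

1811.441 L/min


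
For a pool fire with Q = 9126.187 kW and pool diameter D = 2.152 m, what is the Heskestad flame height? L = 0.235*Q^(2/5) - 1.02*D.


Q^(2/5) = 38.381
0.235 * Q^(2/5) = 9.0195
1.02 * D = 2.1950
L = 6.8245 m

6.8245 m


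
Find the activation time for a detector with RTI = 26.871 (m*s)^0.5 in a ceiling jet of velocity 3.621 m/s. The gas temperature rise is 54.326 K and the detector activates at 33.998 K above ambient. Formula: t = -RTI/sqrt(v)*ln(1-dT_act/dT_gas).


dT_act/dT_gas = 0.62581
ln(1 - 0.62581) = -0.98300
t = -26.871 / sqrt(3.621) * -0.98300 = 13.881 s

13.881 s


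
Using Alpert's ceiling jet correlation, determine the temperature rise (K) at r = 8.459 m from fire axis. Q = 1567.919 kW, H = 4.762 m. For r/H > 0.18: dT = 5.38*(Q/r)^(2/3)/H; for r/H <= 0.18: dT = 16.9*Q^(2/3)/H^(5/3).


r/H = 8.459 / 4.762 = 1.7764
r/H > 0.18, so dT = 5.38*(Q/r)^(2/3)/H
Q/r = 185.36
(Q/r)^(2/3) = 32.509
dT = 5.38 * 32.509 / 4.762 = 36.728 K

36.728 K


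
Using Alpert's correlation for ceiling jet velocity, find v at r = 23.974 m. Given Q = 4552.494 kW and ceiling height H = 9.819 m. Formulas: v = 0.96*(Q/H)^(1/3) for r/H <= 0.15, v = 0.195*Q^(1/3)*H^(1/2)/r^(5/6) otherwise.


r/H = 23.974 / 9.819 = 2.4416
r/H > 0.15, so v = 0.195*Q^(1/3)*H^(1/2)/r^(5/6)
Q^(1/3) = 16.574
H^(1/2) = 3.1335
r^(5/6) = 14.118
v = 0.195 * 16.574 * 3.1335 / 14.118 = 0.71730 m/s

0.71730 m/s


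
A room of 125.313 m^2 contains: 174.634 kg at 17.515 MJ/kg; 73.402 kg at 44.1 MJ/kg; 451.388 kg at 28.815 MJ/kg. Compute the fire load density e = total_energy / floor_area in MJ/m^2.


Total energy = 174.634*17.515 + 73.402*44.1 + 451.388*28.815
= 3058.715 + 3237.028 + 13006.75
= 19302.49 MJ
e = 19302.49 / 125.313 = 154.03 MJ/m^2

154.03 MJ/m^2


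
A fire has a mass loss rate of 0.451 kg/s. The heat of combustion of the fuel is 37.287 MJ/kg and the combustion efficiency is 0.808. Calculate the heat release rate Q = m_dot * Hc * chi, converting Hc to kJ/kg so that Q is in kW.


Hc = 37.287 MJ/kg = 37.287 * 1000 kJ/kg = 37287 kJ/kg
Q = 0.451 kg/s * 37287 kJ/kg * 0.808 = 13588 kW

13588 kW


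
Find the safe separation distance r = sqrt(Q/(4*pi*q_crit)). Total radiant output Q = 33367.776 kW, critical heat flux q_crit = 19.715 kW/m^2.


4*pi*q_crit = 247.75
Q/(4*pi*q_crit) = 134.69
r = sqrt(134.69) = 11.605 m

11.605 m


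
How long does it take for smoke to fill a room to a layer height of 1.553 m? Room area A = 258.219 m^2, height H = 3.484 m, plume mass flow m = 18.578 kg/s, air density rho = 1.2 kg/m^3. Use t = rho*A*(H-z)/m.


H - z = 1.931 m
t = 1.2 * 258.219 * 1.931 / 18.578 = 32.207 s

32.207 s


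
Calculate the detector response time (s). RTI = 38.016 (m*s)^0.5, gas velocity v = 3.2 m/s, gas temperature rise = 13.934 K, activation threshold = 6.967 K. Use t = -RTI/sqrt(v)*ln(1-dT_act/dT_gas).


dT_act/dT_gas = 0.5
ln(1 - 0.5) = -0.69315
t = -38.016 / sqrt(3.2) * -0.69315 = 14.730 s

14.730 s


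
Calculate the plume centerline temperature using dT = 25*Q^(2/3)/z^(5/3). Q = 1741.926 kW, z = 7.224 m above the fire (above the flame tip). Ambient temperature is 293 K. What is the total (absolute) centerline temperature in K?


Q^(2/3) = 144.77
z^(5/3) = 26.996
dT = 25 * 144.77 / 26.996 = 134.07 K
T = 293 + 134.07 = 427.07 K

427.07 K


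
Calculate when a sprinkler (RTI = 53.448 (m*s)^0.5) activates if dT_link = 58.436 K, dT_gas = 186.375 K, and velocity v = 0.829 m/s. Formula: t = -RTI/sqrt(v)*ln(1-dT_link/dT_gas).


dT_link/dT_gas = 0.31354
ln(1 - 0.31354) = -0.37621
t = -53.448 / sqrt(0.829) * -0.37621 = 22.084 s

22.084 s


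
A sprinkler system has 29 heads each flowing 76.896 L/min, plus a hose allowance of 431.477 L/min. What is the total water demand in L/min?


Sprinkler demand = 29 * 76.896 = 2229.984 L/min
Total = 2229.984 + 431.477 = 2661.461 L/min

2661.461 L/min


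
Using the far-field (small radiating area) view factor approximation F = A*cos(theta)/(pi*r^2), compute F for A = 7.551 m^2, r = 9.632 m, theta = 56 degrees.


cos(56 deg) = 0.55919
pi*r^2 = 291.46
F = 7.551 * 0.55919 / 291.46 = 0.014487

0.014487


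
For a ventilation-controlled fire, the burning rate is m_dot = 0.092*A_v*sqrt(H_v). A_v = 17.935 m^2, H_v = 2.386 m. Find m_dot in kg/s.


sqrt(H_v) = 1.5447
m_dot = 0.092 * 17.935 * 1.5447 = 2.5487 kg/s

2.5487 kg/s
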